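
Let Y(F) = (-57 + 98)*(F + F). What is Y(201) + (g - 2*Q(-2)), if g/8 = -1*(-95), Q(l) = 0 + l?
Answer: 17246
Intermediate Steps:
Q(l) = l
g = 760 (g = 8*(-1*(-95)) = 8*95 = 760)
Y(F) = 82*F (Y(F) = 41*(2*F) = 82*F)
Y(201) + (g - 2*Q(-2)) = 82*201 + (760 - 2*(-2)) = 16482 + (760 + 4) = 16482 + 764 = 17246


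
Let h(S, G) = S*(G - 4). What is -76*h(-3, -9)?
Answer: -2964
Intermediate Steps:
h(S, G) = S*(-4 + G)
-76*h(-3, -9) = -(-228)*(-4 - 9) = -(-228)*(-13) = -76*39 = -2964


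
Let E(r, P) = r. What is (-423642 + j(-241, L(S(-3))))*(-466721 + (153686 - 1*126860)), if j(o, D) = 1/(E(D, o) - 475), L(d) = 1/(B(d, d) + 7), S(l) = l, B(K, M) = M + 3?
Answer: 619453987068425/3324 ≈ 1.8636e+11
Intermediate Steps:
B(K, M) = 3 + M
L(d) = 1/(10 + d) (L(d) = 1/((3 + d) + 7) = 1/(10 + d))
j(o, D) = 1/(-475 + D) (j(o, D) = 1/(D - 475) = 1/(-475 + D))
(-423642 + j(-241, L(S(-3))))*(-466721 + (153686 - 1*126860)) = (-423642 + 1/(-475 + 1/(10 - 3)))*(-466721 + (153686 - 1*126860)) = (-423642 + 1/(-475 + 1/7))*(-466721 + (153686 - 126860)) = (-423642 + 1/(-475 + ⅐))*(-466721 + 26826) = (-423642 + 1/(-3324/7))*(-439895) = (-423642 - 7/3324)*(-439895) = -1408186015/3324*(-439895) = 619453987068425/3324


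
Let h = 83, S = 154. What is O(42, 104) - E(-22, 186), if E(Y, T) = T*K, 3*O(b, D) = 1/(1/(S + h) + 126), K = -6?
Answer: 33327187/29863 ≈ 1116.0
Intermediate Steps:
O(b, D) = 79/29863 (O(b, D) = 1/(3*(1/(154 + 83) + 126)) = 1/(3*(1/237 + 126)) = 1/(3*(29863/237)) = (1/3)*(237/29863) = 79/29863)
E(Y, T) = -6*T (E(Y, T) = T*(-6) = -6*T)
O(42, 104) - E(-22, 186) = 79/29863 - (-6)*186 = 79/29863 - 1*(-1116) = 79/29863 + 1116 = 33327187/29863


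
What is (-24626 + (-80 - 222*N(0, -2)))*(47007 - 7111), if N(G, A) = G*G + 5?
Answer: -1029955136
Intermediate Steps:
N(G, A) = 5 + G² (N(G, A) = G² + 5 = 5 + G²)
(-24626 + (-80 - 222*N(0, -2)))*(47007 - 7111) = (-24626 + (-80 - 222*(5 + 0²)))*(47007 - 7111) = (-24626 + (-80 - 222*(5 + 0)))*39896 = (-24626 + (-80 - 222*5))*39896 = (-24626 + (-80 - 37*30))*39896 = (-24626 + (-80 - 1110))*39896 = (-24626 - 1190)*39896 = -25816*39896 = -1029955136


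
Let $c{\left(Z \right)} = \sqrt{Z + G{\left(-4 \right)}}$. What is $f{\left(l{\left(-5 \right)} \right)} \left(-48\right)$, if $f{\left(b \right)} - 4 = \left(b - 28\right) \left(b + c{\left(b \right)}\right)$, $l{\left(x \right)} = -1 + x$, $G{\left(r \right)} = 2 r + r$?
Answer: $-9984 + 4896 i \sqrt{2} \approx -9984.0 + 6924.0 i$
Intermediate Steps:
$G{\left(r \right)} = 3 r$
$c{\left(Z \right)} = \sqrt{-12 + Z}$ ($c{\left(Z \right)} = \sqrt{Z + 3 \left(-4\right)} = \sqrt{Z - 12} = \sqrt{-12 + Z}$)
$f{\left(b \right)} = 4 + \left(-28 + b\right) \left(b + \sqrt{-12 + b}\right)$ ($f{\left(b \right)} = 4 + \left(b - 28\right) \left(b + \sqrt{-12 + b}\right) = 4 + \left(-28 + b\right) \left(b + \sqrt{-12 + b}\right)$)
$f{\left(l{\left(-5 \right)} \right)} \left(-48\right) = \left(4 + \left(-1 - 5\right)^{2} - 28 \left(-1 - 5\right) - 28 \sqrt{-12 - 6} + \left(-1 - 5\right) \sqrt{-12 - 6}\right) \left(-48\right) = \left(4 + \left(-6\right)^{2} - -168 - 28 \sqrt{-12 - 6} - 6 \sqrt{-12 - 6}\right) \left(-48\right) = \left(4 + 36 + 168 - 28 \sqrt{-18} - 6 \sqrt{-18}\right) \left(-48\right) = \left(4 + 36 + 168 - 28 \cdot 3 i \sqrt{2} - 6 \cdot 3 i \sqrt{2}\right) \left(-48\right) = \left(4 + 36 + 168 - 84 i \sqrt{2} - 18 i \sqrt{2}\right) \left(-48\right) = \left(208 - 102 i \sqrt{2}\right) \left(-48\right) = -9984 + 4896 i \sqrt{2}$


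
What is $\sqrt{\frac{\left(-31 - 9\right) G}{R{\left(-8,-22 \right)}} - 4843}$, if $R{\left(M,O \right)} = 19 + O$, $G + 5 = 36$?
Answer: $\frac{i \sqrt{39867}}{3} \approx 66.556 i$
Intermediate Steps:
$G = 31$ ($G = -5 + 36 = 31$)
$\sqrt{\frac{\left(-31 - 9\right) G}{R{\left(-8,-22 \right)}} - 4843} = \sqrt{\frac{\left(-31 - 9\right) 31}{19 - 22} - 4843} = \sqrt{\frac{\left(-40\right) 31}{-3} - 4843} = \sqrt{\left(-1240\right) \left(- \frac{1}{3}\right) - 4843} = \sqrt{\frac{1240}{3} - 4843} = \sqrt{- \frac{13289}{3}} = \frac{i \sqrt{39867}}{3}$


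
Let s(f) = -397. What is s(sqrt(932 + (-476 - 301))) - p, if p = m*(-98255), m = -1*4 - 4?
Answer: -786437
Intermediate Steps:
m = -8 (m = -4 - 4 = -8)
p = 786040 (p = -8*(-98255) = 786040)
s(sqrt(932 + (-476 - 301))) - p = -397 - 1*786040 = -397 - 786040 = -786437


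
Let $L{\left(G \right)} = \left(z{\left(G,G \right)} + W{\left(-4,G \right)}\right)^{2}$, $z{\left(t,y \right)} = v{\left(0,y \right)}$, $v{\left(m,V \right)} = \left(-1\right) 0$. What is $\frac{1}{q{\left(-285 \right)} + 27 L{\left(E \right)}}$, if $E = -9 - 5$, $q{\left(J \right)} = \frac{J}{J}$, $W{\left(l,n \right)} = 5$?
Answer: $\frac{1}{676} \approx 0.0014793$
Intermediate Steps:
$v{\left(m,V \right)} = 0$
$q{\left(J \right)} = 1$
$E = -14$ ($E = -9 - 5 = -14$)
$z{\left(t,y \right)} = 0$
$L{\left(G \right)} = 25$ ($L{\left(G \right)} = \left(0 + 5\right)^{2} = 5^{2} = 25$)
$\frac{1}{q{\left(-285 \right)} + 27 L{\left(E \right)}} = \frac{1}{1 + 27 \cdot 25} = \frac{1}{1 + 675} = \frac{1}{676}$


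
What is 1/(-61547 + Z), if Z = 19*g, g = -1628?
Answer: -1/92479 ≈ -1.0813e-5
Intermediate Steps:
Z = -30932 (Z = 19*(-1628) = -30932)
1/(-61547 + Z) = 1/(-61547 - 30932) = 1/(-92479) = -1/92479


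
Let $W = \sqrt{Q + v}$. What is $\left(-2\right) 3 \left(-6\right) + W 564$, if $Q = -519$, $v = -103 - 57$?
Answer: $36 + 564 i \sqrt{679} \approx 36.0 + 14697.0 i$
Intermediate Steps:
$v = -160$
$W = i \sqrt{679}$ ($W = \sqrt{-519 - 160} = \sqrt{-679} = i \sqrt{679} \approx 26.058 i$)
$\left(-2\right) 3 \left(-6\right) + W 564 = \left(-2\right) 3 \left(-6\right) + i \sqrt{679} \cdot 564 = \left(-6\right) \left(-6\right) + 564 i \sqrt{679} = 36 + 564 i \sqrt{679}$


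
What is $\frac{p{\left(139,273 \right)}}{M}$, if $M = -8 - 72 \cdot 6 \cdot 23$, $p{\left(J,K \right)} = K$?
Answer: $- \frac{273}{9944} \approx -0.027454$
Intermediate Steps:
$M = -9944$ ($M = -8 - 9936 = -9944$)
$\frac{p{\left(139,273 \right)}}{M} = \frac{273}{-9944} = 273 \left(- \frac{1}{9944}\right) = - \frac{273}{9944}$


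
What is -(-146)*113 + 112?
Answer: 16610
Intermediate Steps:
-(-146)*113 + 112 = -146*(-113) + 112 = 16498 + 112 = 16610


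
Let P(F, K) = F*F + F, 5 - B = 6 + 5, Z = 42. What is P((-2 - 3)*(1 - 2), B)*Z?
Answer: 1260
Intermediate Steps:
B = -6 (B = 5 - (6 + 5) = 5 - 1*11 = 5 - 11 = -6)
P(F, K) = F + F**2 (P(F, K) = F**2 + F = F + F**2)
P((-2 - 3)*(1 - 2), B)*Z = (((-2 - 3)*(1 - 2))*(1 + (-2 - 3)*(1 - 2)))*42 = ((-5*(-1))*(1 - 5*(-1)))*42 = (5*(1 + 5))*42 = (5*6)*42 = 30*42 = 1260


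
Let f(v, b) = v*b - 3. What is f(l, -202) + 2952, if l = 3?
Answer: 2343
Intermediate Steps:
f(v, b) = -3 + b*v (f(v, b) = b*v - 3 = -3 + b*v)
f(l, -202) + 2952 = (-3 - 202*3) + 2952 = (-3 - 606) + 2952 = -609 + 2952 = 2343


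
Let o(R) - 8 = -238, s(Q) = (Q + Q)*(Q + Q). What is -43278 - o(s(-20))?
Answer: -43048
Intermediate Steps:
s(Q) = 4*Q² (s(Q) = (2*Q)*(2*Q) = 4*Q²)
o(R) = -230 (o(R) = 8 - 238 = -230)
-43278 - o(s(-20)) = -43278 - 1*(-230) = -43278 + 230 = -43048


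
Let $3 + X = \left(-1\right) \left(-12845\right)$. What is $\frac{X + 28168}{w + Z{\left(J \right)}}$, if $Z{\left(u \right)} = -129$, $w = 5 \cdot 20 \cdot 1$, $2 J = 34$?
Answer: $- \frac{41010}{29} \approx -1414.1$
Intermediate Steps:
$J = 17$ ($J = \frac{1}{2} \cdot 34 = 17$)
$w = 100$ ($w = 100 \cdot 1 = 100$)
$X = 12842$ ($X = -3 - -12845 = -3 + 12845 = 12842$)
$\frac{X + 28168}{w + Z{\left(J \right)}} = \frac{12842 + 28168}{100 - 129} = \frac{41010}{-29} = 41010 \left(- \frac{1}{29}\right) = - \frac{41010}{29}$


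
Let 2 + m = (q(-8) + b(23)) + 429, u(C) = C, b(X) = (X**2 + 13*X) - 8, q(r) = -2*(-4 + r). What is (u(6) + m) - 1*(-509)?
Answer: 1786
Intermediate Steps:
q(r) = 8 - 2*r
b(X) = -8 + X**2 + 13*X
m = 1271 (m = -2 + (((8 - 2*(-8)) + (-8 + 23**2 + 13*23)) + 429) = -2 + (((8 + 16) + (-8 + 529 + 299)) + 429) = -2 + ((24 + 820) + 429) = -2 + (844 + 429) = -2 + 1273 = 1271)
(u(6) + m) - 1*(-509) = (6 + 1271) - 1*(-509) = 1277 + 509 = 1786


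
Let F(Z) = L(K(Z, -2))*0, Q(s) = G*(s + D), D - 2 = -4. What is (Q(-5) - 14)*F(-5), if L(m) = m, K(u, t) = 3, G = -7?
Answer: 0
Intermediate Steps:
D = -2 (D = 2 - 4 = -2)
Q(s) = 14 - 7*s (Q(s) = -7*(s - 2) = -7*(-2 + s) = 14 - 7*s)
F(Z) = 0 (F(Z) = 3*0 = 0)
(Q(-5) - 14)*F(-5) = ((14 - 7*(-5)) - 14)*0 = ((14 + 35) - 14)*0 = (49 - 14)*0 = 35*0 = 0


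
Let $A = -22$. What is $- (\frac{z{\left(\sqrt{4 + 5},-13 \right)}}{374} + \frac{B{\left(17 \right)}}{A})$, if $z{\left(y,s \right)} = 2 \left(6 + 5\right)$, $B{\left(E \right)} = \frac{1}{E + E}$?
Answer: $- \frac{43}{748} \approx -0.057487$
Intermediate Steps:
$B{\left(E \right)} = \frac{1}{2 E}$
$z{\left(y,s \right)} = 22$ ($z{\left(y,s \right)} = 2 \cdot 11 = 22$)
$- (\frac{z{\left(\sqrt{4 + 5},-13 \right)}}{374} + \frac{B{\left(17 \right)}}{A}) = - (\frac{22}{374} + \frac{\frac{1}{2} \cdot \frac{1}{17}}{-22}) = - (22 \cdot \frac{1}{374} + \frac{1}{2} \cdot \frac{1}{17} \left(- \frac{1}{22}\right)) = - (\frac{1}{17} + \frac{1}{34} \left(- \frac{1}{22}\right)) = - (\frac{1}{17} - \frac{1}{748}) = \left(-1\right) \frac{43}{748} = - \frac{43}{748}$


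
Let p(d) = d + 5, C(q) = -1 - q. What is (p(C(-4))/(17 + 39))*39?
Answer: 39/7 ≈ 5.5714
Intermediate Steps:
p(d) = 5 + d
(p(C(-4))/(17 + 39))*39 = ((5 + (-1 - 1*(-4)))/(17 + 39))*39 = ((5 + (-1 + 4))/56)*39 = ((5 + 3)*(1/56))*39 = (8*(1/56))*39 = (⅐)*39 = 39/7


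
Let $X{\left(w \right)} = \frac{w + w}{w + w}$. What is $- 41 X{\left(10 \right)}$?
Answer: $-41$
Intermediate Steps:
$X{\left(w \right)} = 1$ ($X{\left(w \right)} = \frac{2 w}{2 w} = 2 w \frac{1}{2 w} = 1$)
$- 41 X{\left(10 \right)} = \left(-41\right) 1 = -41$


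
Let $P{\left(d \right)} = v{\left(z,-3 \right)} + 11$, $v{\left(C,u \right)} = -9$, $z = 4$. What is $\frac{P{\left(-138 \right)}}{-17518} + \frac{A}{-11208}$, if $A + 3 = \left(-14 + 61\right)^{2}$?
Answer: $- \frac{9666781}{49085436} \approx -0.19694$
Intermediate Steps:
$P{\left(d \right)} = 2$ ($P{\left(d \right)} = -9 + 11 = 2$)
$A = 2206$ ($A = -3 + \left(-14 + 61\right)^{2} = -3 + 47^{2} = -3 + 2209 = 2206$)
$\frac{P{\left(-138 \right)}}{-17518} + \frac{A}{-11208} = \frac{2}{-17518} + \frac{2206}{-11208} = 2 \left(- \frac{1}{17518}\right) + 2206 \left(- \frac{1}{11208}\right) = - \frac{1}{8759} - \frac{1103}{5604} = - \frac{9666781}{49085436}$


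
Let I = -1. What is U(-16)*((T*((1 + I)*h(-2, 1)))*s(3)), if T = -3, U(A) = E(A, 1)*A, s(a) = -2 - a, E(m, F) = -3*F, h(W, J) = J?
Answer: 0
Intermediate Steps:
U(A) = -3*A (U(A) = (-3*1)*A = -3*A)
U(-16)*((T*((1 + I)*h(-2, 1)))*s(3)) = (-3*(-16))*((-3*(1 - 1))*(-2 - 1*3)) = 48*((-0)*(-2 - 3)) = 48*(-3*0*(-5)) = 48*(0*(-5)) = 48*0 = 0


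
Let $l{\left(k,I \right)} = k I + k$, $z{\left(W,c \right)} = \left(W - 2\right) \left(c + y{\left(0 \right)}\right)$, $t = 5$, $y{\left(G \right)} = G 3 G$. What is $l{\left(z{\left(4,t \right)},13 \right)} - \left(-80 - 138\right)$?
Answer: $358$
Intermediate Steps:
$y{\left(G \right)} = 3 G^{2}$ ($y{\left(G \right)} = 3 G G = 3 G^{2}$)
$z{\left(W,c \right)} = c \left(-2 + W\right)$ ($z{\left(W,c \right)} = \left(W - 2\right) \left(c + 3 \cdot 0^{2}\right) = \left(-2 + W\right) \left(c + 3 \cdot 0\right) = \left(-2 + W\right) \left(c + 0\right) = \left(-2 + W\right) c = c \left(-2 + W\right)$)
$l{\left(k,I \right)} = k + I k$ ($l{\left(k,I \right)} = I k + k = k + I k$)
$l{\left(z{\left(4,t \right)},13 \right)} - \left(-80 - 138\right) = 5 \left(-2 + 4\right) \left(1 + 13\right) - \left(-80 - 138\right) = 5 \cdot 2 \cdot 14 - \left(-80 - 138\right) = 10 \cdot 14 - -218 = 140 + 218 = 358$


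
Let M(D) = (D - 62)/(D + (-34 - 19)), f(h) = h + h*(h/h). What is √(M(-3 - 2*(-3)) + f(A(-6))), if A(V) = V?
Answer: I*√1082/10 ≈ 3.2894*I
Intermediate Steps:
f(h) = 2*h (f(h) = h + h*1 = h + h = 2*h)
M(D) = (-62 + D)/(-53 + D) (M(D) = (-62 + D)/(D - 53) = (-62 + D)/(-53 + D))
√(M(-3 - 2*(-3)) + f(A(-6))) = √((-62 + (-3 - 2*(-3)))/(-53 + (-3 - 2*(-3))) + 2*(-6)) = √((-62 + (-3 + 6))/(-53 + (-3 + 6)) - 12) = √((-62 + 3)/(-53 + 3) - 12) = √(-59/(-50) - 12) = √(-1/50*(-59) - 12) = √(59/50 - 12) = √(-541/50) = I*√1082/10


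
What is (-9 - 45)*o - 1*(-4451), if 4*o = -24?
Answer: 4775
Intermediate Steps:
o = -6 (o = (¼)*(-24) = -6)
(-9 - 45)*o - 1*(-4451) = (-9 - 45)*(-6) - 1*(-4451) = -54*(-6) + 4451 = 324 + 4451 = 4775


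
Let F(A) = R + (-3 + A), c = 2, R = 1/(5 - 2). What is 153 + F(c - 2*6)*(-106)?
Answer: 4487/3 ≈ 1495.7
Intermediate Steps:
R = ⅓ (R = 1/3 = ⅓ ≈ 0.33333)
F(A) = -8/3 + A (F(A) = ⅓ + (-3 + A) = -8/3 + A)
153 + F(c - 2*6)*(-106) = 153 + (-8/3 + (2 - 2*6))*(-106) = 153 + (-8/3 + (2 - 12))*(-106) = 153 + (-8/3 - 10)*(-106) = 153 - 38/3*(-106) = 153 + 4028/3 = 4487/3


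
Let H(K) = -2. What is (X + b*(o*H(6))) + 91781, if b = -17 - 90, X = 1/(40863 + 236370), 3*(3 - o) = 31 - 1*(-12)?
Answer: 24772339538/277233 ≈ 89356.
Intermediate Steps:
o = -34/3 (o = 3 - (31 - 1*(-12))/3 = 3 - (31 + 12)/3 = 3 - ⅓*43 = 3 - 43/3 = -34/3 ≈ -11.333)
X = 1/277233 ≈ 3.6071e-6
b = -107
(X + b*(o*H(6))) + 91781 = (1/277233 - (-3638)*(-2)/3) + 91781 = (1/277233 - 107*68/3) + 91781 = (1/277233 - 7276/3) + 91781 = -672382435/277233 + 91781 = 24772339538/277233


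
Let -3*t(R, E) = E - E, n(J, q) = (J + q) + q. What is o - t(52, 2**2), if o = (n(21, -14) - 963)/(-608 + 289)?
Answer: 970/319 ≈ 3.0408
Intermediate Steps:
n(J, q) = J + 2*q
t(R, E) = 0 (t(R, E) = -(E - E)/3 = -1/3*0 = 0)
o = 970/319 (o = ((21 + 2*(-14)) - 963)/(-608 + 289) = ((21 - 28) - 963)/(-319) = (-7 - 963)*(-1/319) = -970*(-1/319) = 970/319 ≈ 3.0408)
o - t(52, 2**2) = 970/319 - 1*0 = 970/319 + 0 = 970/319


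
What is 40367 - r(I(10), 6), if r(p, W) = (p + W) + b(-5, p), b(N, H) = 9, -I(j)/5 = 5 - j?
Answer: 40327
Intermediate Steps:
I(j) = -25 + 5*j (I(j) = -5*(5 - j) = -25 + 5*j)
r(p, W) = 9 + W + p (r(p, W) = (p + W) + 9 = (W + p) + 9 = 9 + W + p)
40367 - r(I(10), 6) = 40367 - (9 + 6 + (-25 + 5*10)) = 40367 - (9 + 6 + (-25 + 50)) = 40367 - (9 + 6 + 25) = 40367 - 1*40 = 40367 - 40 = 40327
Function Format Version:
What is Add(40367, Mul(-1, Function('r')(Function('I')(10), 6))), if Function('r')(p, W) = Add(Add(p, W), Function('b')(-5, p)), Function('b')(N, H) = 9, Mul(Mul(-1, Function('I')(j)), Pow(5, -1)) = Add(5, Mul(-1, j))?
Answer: 40327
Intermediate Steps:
Function('I')(j) = Add(-25, Mul(5, j)) (Function('I')(j) = Mul(-5, Add(5, Mul(-1, j))) = Add(-25, Mul(5, j)))
Function('r')(p, W) = Add(9, W, p) (Function('r')(p, W) = Add(Add(p, W), 9) = Add(Add(W, p), 9) = Add(9, W, p))
Add(40367, Mul(-1, Function('r')(Function('I')(10), 6))) = Add(40367, Mul(-1, Add(9, 6, Add(-25, Mul(5, 10))))) = Add(40367, Mul(-1, Add(9, 6, Add(-25, 50)))) = Add(40367, Mul(-1, Add(9, 6, 25))) = Add(40367, Mul(-1, 40)) = Add(40367, -40) = 40327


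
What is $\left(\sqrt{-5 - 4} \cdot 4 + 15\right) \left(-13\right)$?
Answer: $-195 - 156 i \approx -195.0 - 156.0 i$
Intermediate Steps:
$\left(\sqrt{-5 - 4} \cdot 4 + 15\right) \left(-13\right) = \left(\sqrt{-9} \cdot 4 + 15\right) \left(-13\right) = \left(3 i 4 + 15\right) \left(-13\right) = \left(12 i + 15\right) \left(-13\right) = \left(15 + 12 i\right) \left(-13\right) = -195 - 156 i$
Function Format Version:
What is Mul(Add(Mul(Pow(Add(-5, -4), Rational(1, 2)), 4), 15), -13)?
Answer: Add(-195, Mul(-156, I)) ≈ Add(-195.00, Mul(-156.00, I))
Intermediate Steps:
Mul(Add(Mul(Pow(Add(-5, -4), Rational(1, 2)), 4), 15), -13) = Mul(Add(Mul(Pow(-9, Rational(1, 2)), 4), 15), -13) = Mul(Add(Mul(Mul(3, I), 4), 15), -13) = Mul(Add(Mul(12, I), 15), -13) = Mul(Add(15, Mul(12, I)), -13) = Add(-195, Mul(-156, I))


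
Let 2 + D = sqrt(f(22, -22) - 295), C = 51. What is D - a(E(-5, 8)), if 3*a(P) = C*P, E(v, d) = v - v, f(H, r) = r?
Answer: -2 + I*sqrt(317) ≈ -2.0 + 17.805*I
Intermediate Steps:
E(v, d) = 0
a(P) = 17*P (a(P) = (51*P)/3 = 17*P)
D = -2 + I*sqrt(317) (D = -2 + sqrt(-22 - 295) = -2 + sqrt(-317) = -2 + I*sqrt(317) ≈ -2.0 + 17.805*I)
D - a(E(-5, 8)) = (-2 + I*sqrt(317)) - 17*0 = (-2 + I*sqrt(317)) - 1*0 = (-2 + I*sqrt(317)) + 0 = -2 + I*sqrt(317)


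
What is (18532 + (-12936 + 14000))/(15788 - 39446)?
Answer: -3266/3943 ≈ -0.82830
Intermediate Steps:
(18532 + (-12936 + 14000))/(15788 - 39446) = (18532 + 1064)/(-23658) = 19596*(-1/23658) = -3266/3943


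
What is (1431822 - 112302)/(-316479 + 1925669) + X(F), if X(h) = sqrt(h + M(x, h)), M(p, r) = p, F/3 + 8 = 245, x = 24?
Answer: 131952/160919 + 7*sqrt(15) ≈ 27.931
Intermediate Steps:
F = 711 (F = -24 + 3*245 = -24 + 735 = 711)
X(h) = sqrt(24 + h) (X(h) = sqrt(h + 24) = sqrt(24 + h))
(1431822 - 112302)/(-316479 + 1925669) + X(F) = (1431822 - 112302)/(-316479 + 1925669) + sqrt(24 + 711) = 1319520/1609190 + sqrt(735) = 1319520*(1/1609190) + 7*sqrt(15) = 131952/160919 + 7*sqrt(15)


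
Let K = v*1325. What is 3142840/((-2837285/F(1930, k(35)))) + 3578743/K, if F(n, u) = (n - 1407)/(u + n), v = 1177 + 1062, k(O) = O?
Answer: 603044048046103/661599974721675 ≈ 0.91149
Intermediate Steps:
v = 2239
F(n, u) = (-1407 + n)/(n + u)
K = 2966675 (K = 2239*1325 = 2966675)
3142840/((-2837285/F(1930, k(35)))) + 3578743/K = 3142840/((-2837285*(1930 + 35)/(-1407 + 1930))) + 3578743/2966675 = 3142840/((-2837285/(523/1965))) + 3578743*(1/2966675) = 3142840/((-2837285/((1/1965)*523))) + 3578743/2966675 = 3142840/((-2837285/523/1965)) + 3578743/2966675 = 3142840/((-2837285*1965/523)) + 3578743/2966675 = 3142840/(-5575265025/523) + 3578743/2966675 = 3142840*(-523/5575265025) + 3578743/2966675 = -328741064/1115053005 + 3578743/2966675 = 603044048046103/661599974721675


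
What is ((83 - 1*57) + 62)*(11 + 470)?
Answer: 42328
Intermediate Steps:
((83 - 1*57) + 62)*(11 + 470) = ((83 - 57) + 62)*481 = (26 + 62)*481 = 88*481 = 42328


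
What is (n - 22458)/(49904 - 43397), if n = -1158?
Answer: -2624/723 ≈ -3.6293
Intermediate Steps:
(n - 22458)/(49904 - 43397) = (-1158 - 22458)/(49904 - 43397) = -23616/6507 = -23616*1/6507 = -2624/723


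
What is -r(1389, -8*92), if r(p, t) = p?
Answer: -1389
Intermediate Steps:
-r(1389, -8*92) = -1*1389 = -1389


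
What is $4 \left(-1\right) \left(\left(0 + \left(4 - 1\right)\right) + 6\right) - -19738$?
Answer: $19702$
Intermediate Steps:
$4 \left(-1\right) \left(\left(0 + \left(4 - 1\right)\right) + 6\right) - -19738 = - 4 \left(\left(0 + 3\right) + 6\right) + 19738 = - 4 \left(3 + 6\right) + 19738 = \left(-4\right) 9 + 19738 = -36 + 19738 = 19702$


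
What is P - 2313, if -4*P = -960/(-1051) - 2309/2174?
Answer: -21139314529/9139496 ≈ -2313.0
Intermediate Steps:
P = 339719/9139496 (P = -(-960/(-1051) - 2309/2174)/4 = -(-960*(-1/1051) - 2309*1/2174)/4 = -(960/1051 - 2309/2174)/4 = -¼*(-339719/2284874) = 339719/9139496 ≈ 0.037170)
P - 2313 = 339719/9139496 - 2313 = -21139314529/9139496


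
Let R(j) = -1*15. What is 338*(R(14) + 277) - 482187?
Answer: -393631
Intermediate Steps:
R(j) = -15
338*(R(14) + 277) - 482187 = 338*(-15 + 277) - 482187 = 338*262 - 482187 = 88556 - 482187 = -393631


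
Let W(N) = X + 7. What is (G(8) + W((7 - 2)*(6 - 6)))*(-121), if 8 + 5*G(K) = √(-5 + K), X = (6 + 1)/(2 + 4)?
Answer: -23837/30 - 121*√3/5 ≈ -836.48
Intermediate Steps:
X = 7/6 ≈ 1.1667
W(N) = 49/6 (W(N) = 7/6 + 7 = 49/6)
G(K) = -8/5 + √(-5 + K)/5
(G(8) + W((7 - 2)*(6 - 6)))*(-121) = ((-8/5 + √(-5 + 8)/5) + 49/6)*(-121) = ((-8/5 + √3/5) + 49/6)*(-121) = (197/30 + √3/5)*(-121) = -23837/30 - 121*√3/5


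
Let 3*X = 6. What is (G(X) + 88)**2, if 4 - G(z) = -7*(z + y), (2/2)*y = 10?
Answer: 30976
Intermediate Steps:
y = 10
X = 2 (X = (1/3)*6 = 2)
G(z) = 74 + 7*z (G(z) = 4 - (-7)*(z + 10) = 4 - (-7)*(10 + z) = 4 - (-70 - 7*z) = 4 + (70 + 7*z) = 74 + 7*z)
(G(X) + 88)**2 = ((74 + 7*2) + 88)**2 = ((74 + 14) + 88)**2 = (88 + 88)**2 = 176**2 = 30976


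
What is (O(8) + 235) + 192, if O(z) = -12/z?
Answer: 851/2 ≈ 425.50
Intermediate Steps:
(O(8) + 235) + 192 = (-12/8 + 235) + 192 = (-12*⅛ + 235) + 192 = (-3/2 + 235) + 192 = 467/2 + 192 = 851/2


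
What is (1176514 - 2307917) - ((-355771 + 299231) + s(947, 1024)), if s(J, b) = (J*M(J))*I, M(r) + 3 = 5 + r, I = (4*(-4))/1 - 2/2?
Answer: 14203088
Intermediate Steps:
I = -17 (I = -16*1 - 2*½ = -16 - 1 = -17)
M(r) = 2 + r (M(r) = -3 + (5 + r) = 2 + r)
s(J, b) = -17*J*(2 + J) (s(J, b) = (J*(2 + J))*(-17) = -17*J*(2 + J))
(1176514 - 2307917) - ((-355771 + 299231) + s(947, 1024)) = (1176514 - 2307917) - ((-355771 + 299231) - 17*947*(2 + 947)) = -1131403 - (-56540 - 17*947*949) = -1131403 - (-56540 - 15277951) = -1131403 - 1*(-15334491) = -1131403 + 15334491 = 14203088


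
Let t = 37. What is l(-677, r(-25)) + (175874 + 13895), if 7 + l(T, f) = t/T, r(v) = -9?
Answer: 128468837/677 ≈ 1.8976e+5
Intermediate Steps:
l(T, f) = -7 + 37/T
l(-677, r(-25)) + (175874 + 13895) = (-7 + 37/(-677)) + (175874 + 13895) = (-7 + 37*(-1/677)) + 189769 = (-7 - 37/677) + 189769 = -4776/677 + 189769 = 128468837/677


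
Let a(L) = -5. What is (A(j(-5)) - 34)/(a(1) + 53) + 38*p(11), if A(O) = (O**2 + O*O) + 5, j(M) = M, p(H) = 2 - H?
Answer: -5465/16 ≈ -341.56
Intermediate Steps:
A(O) = 5 + 2*O**2 (A(O) = (O**2 + O**2) + 5 = 2*O**2 + 5 = 5 + 2*O**2)
(A(j(-5)) - 34)/(a(1) + 53) + 38*p(11) = ((5 + 2*(-5)**2) - 34)/(-5 + 53) + 38*(2 - 1*11) = ((5 + 2*25) - 34)/48 + 38*(2 - 11) = ((5 + 50) - 34)*(1/48) + 38*(-9) = (55 - 34)*(1/48) - 342 = 21*(1/48) - 342 = 7/16 - 342 = -5465/16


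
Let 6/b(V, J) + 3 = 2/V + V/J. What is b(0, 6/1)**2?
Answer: 0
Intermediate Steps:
b(V, J) = 6/(-3 + 2/V + V/J) (b(V, J) = 6/(-3 + (2/V + V/J)) = 6/(-3 + 2/V + V/J))
b(0, 6/1)**2 = (6*(6/1)*0/(0**2 + 2*(6/1) - 3*6/1*0))**2 = (6*(6*1)*0/(0 + 2*(6*1) - 3*6*1*0))**2 = (6*6*0/(0 + 2*6 - 3*6*0))**2 = (6*6*0/(0 + 12 + 0))**2 = (6*6*0/12)**2 = (6*6*0*(1/12))**2 = 0**2 = 0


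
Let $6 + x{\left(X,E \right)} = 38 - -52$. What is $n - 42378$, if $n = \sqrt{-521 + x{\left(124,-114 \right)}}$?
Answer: $-42378 + i \sqrt{437} \approx -42378.0 + 20.905 i$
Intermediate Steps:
$x{\left(X,E \right)} = 84$ ($x{\left(X,E \right)} = -6 + \left(38 - -52\right) = -6 + \left(38 + 52\right) = -6 + 90 = 84$)
$n = i \sqrt{437}$ ($n = \sqrt{-521 + 84} = \sqrt{-437} = i \sqrt{437} \approx 20.905 i$)
$n - 42378 = i \sqrt{437} - 42378 = -42378 + i \sqrt{437}$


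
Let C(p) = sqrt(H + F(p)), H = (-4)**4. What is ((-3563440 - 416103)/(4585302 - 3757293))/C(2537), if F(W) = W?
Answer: -3979543*sqrt(57)/330375591 ≈ -0.090942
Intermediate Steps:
H = 256
C(p) = sqrt(256 + p)
((-3563440 - 416103)/(4585302 - 3757293))/C(2537) = ((-3563440 - 416103)/(4585302 - 3757293))/(sqrt(256 + 2537)) = (-3979543/828009)/(sqrt(2793)) = (-3979543*1/828009)/((7*sqrt(57))) = -3979543*sqrt(57)/330375591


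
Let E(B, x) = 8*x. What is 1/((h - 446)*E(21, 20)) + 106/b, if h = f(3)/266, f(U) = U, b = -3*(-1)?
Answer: 1006007441/28471920 ≈ 35.333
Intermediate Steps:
b = 3
h = 3/266 ≈ 0.011278
1/((h - 446)*E(21, 20)) + 106/b = 1/((3/266 - 446)*((8*20))) + 106/3 = 1/(-118633/266*160) + 106*(1/3) = -266/118633*1/160 + 106/3 = -133/9490640 + 106/3 = 1006007441/28471920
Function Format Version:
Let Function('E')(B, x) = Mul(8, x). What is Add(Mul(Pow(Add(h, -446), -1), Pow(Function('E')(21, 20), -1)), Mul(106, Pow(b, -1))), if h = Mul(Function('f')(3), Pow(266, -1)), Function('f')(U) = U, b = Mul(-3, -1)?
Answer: Rational(1006007441, 28471920) ≈ 35.333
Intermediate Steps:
b = 3
h = Rational(3, 266) (h = Mul(3, Pow(266, -1)) = Mul(3, Rational(1, 266)) = Rational(3, 266) ≈ 0.011278)
Add(Mul(Pow(Add(h, -446), -1), Pow(Function('E')(21, 20), -1)), Mul(106, Pow(b, -1))) = Add(Mul(Pow(Add(Rational(3, 266), -446), -1), Pow(Mul(8, 20), -1)), Mul(106, Pow(3, -1))) = Add(Mul(Pow(Rational(-118633, 266), -1), Pow(160, -1)), Mul(106, Rational(1, 3))) = Add(Mul(Rational(-266, 118633), Rational(1, 160)), Rational(106, 3)) = Add(Rational(-133, 9490640), Rational(106, 3)) = Rational(1006007441, 28471920)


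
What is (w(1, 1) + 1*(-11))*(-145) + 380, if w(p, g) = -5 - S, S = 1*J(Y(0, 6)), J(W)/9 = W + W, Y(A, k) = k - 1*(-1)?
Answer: 20970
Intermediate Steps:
Y(A, k) = 1 + k (Y(A, k) = k + 1 = 1 + k)
J(W) = 18*W (J(W) = 9*(W + W) = 9*(2*W) = 18*W)
S = 126 (S = 1*(18*(1 + 6)) = 1*(18*7) = 1*126 = 126)
w(p, g) = -131 (w(p, g) = -5 - 1*126 = -5 - 126 = -131)
(w(1, 1) + 1*(-11))*(-145) + 380 = (-131 + 1*(-11))*(-145) + 380 = (-131 - 11)*(-145) + 380 = -142*(-145) + 380 = 20590 + 380 = 20970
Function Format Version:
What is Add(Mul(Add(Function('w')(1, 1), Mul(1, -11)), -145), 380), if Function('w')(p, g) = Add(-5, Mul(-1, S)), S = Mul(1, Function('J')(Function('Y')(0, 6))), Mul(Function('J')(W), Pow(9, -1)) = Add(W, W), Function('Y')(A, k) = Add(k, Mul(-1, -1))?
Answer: 20970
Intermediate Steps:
Function('Y')(A, k) = Add(1, k) (Function('Y')(A, k) = Add(k, 1) = Add(1, k))
Function('J')(W) = Mul(18, W) (Function('J')(W) = Mul(9, Add(W, W)) = Mul(9, Mul(2, W)) = Mul(18, W))
S = 126 (S = Mul(1, Mul(18, Add(1, 6))) = Mul(1, Mul(18, 7)) = Mul(1, 126) = 126)
Function('w')(p, g) = -131 (Function('w')(p, g) = Add(-5, Mul(-1, 126)) = Add(-5, -126) = -131)
Add(Mul(Add(Function('w')(1, 1), Mul(1, -11)), -145), 380) = Add(Mul(Add(-131, Mul(1, -11)), -145), 380) = Add(Mul(Add(-131, -11), -145), 380) = Add(Mul(-142, -145), 380) = Add(20590, 380) = 20970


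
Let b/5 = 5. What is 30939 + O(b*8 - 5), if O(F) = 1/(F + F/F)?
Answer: 6064045/196 ≈ 30939.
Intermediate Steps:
b = 25 (b = 5*5 = 25)
O(F) = 1/(1 + F) (O(F) = 1/(F + 1) = 1/(1 + F))
30939 + O(b*8 - 5) = 30939 + 1/(1 + (25*8 - 5)) = 30939 + 1/(1 + (200 - 5)) = 30939 + 1/(1 + 195) = 30939 + 1/196 = 6064045/196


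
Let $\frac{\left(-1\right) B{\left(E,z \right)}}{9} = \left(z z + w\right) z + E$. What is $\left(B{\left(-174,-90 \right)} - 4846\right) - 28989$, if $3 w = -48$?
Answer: $6515771$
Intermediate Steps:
$w = -16$ ($w = \frac{1}{3} \left(-48\right) = -16$)
$B{\left(E,z \right)} = - 9 E - 9 z \left(-16 + z^{2}\right)$ ($B{\left(E,z \right)} = - 9 \left(\left(z z - 16\right) z + E\right) = - 9 \left(\left(z^{2} - 16\right) z + E\right) = - 9 \left(\left(-16 + z^{2}\right) z + E\right) = - 9 \left(z \left(-16 + z^{2}\right) + E\right) = - 9 \left(E + z \left(-16 + z^{2}\right)\right) = - 9 E - 9 z \left(-16 + z^{2}\right)$)
$\left(B{\left(-174,-90 \right)} - 4846\right) - 28989 = \left(\left(\left(-9\right) \left(-174\right) - 9 \left(-90\right)^{3} + 144 \left(-90\right)\right) - 4846\right) - 28989 = \left(\left(1566 - -6561000 - 12960\right) - 4846\right) - 28989 = \left(\left(1566 + 6561000 - 12960\right) - 4846\right) - 28989 = \left(6549606 - 4846\right) - 28989 = 6544760 - 28989 = 6515771$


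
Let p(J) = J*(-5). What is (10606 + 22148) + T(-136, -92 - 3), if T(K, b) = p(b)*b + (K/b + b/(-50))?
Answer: -2349857/190 ≈ -12368.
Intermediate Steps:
p(J) = -5*J
T(K, b) = -5*b² - b/50 + K/b (T(K, b) = (-5*b)*b + (K/b + b/(-50)) = -5*b² + (K/b + b*(-1/50)) = -5*b² + (K/b - b/50) = -5*b² + (-b/50 + K/b) = -5*b² - b/50 + K/b)
(10606 + 22148) + T(-136, -92 - 3) = (10606 + 22148) + (-5*(-92 - 3)² - (-92 - 3)/50 - 136/(-92 - 3)) = 32754 + (-5*(-95)² - 1/50*(-95) - 136/(-95)) = 32754 + (-5*9025 + 19/10 - 136*(-1/95)) = 32754 + (-45125 + 19/10 + 136/95) = 32754 - 8573117/190 = -2349857/190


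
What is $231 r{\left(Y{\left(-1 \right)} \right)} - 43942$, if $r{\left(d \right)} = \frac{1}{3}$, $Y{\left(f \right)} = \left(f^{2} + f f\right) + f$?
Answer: $-43865$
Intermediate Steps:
$Y{\left(f \right)} = f + 2 f^{2}$ ($Y{\left(f \right)} = \left(f^{2} + f^{2}\right) + f = 2 f^{2} + f = f + 2 f^{2}$)
$r{\left(d \right)} = \frac{1}{3}$
$231 r{\left(Y{\left(-1 \right)} \right)} - 43942 = 231 \cdot \frac{1}{3} - 43942 = 77 - 43942 = -43865$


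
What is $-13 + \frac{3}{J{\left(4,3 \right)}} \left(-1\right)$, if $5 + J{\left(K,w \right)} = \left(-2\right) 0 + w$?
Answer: $- \frac{23}{2} \approx -11.5$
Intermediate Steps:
$J{\left(K,w \right)} = -5 + w$ ($J{\left(K,w \right)} = -5 + \left(\left(-2\right) 0 + w\right) = -5 + \left(0 + w\right) = -5 + w$)
$-13 + \frac{3}{J{\left(4,3 \right)}} \left(-1\right) = -13 + \frac{3}{-5 + 3} \left(-1\right) = -13 + \frac{3}{-2} \left(-1\right) = -13 + 3 \left(- \frac{1}{2}\right) \left(-1\right) = -13 - - \frac{3}{2} = -13 + \frac{3}{2} = - \frac{23}{2}$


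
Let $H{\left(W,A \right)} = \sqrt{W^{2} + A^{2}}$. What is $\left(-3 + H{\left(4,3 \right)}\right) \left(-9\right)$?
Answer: $-18$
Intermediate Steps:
$H{\left(W,A \right)} = \sqrt{A^{2} + W^{2}}$
$\left(-3 + H{\left(4,3 \right)}\right) \left(-9\right) = \left(-3 + \sqrt{3^{2} + 4^{2}}\right) \left(-9\right) = \left(-3 + \sqrt{9 + 16}\right) \left(-9\right) = \left(-3 + \sqrt{25}\right) \left(-9\right) = \left(-3 + 5\right) \left(-9\right) = 2 \left(-9\right) = -18$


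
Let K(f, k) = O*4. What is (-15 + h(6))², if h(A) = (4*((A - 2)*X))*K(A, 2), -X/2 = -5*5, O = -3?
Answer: 92448225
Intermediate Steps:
X = 50 (X = -(-10)*5 = -2*(-25) = 50)
K(f, k) = -12 (K(f, k) = -3*4 = -12)
h(A) = 4800 - 2400*A (h(A) = (4*((A - 2)*50))*(-12) = (4*((-2 + A)*50))*(-12) = (4*(-100 + 50*A))*(-12) = (-400 + 200*A)*(-12) = 4800 - 2400*A)
(-15 + h(6))² = (-15 + (4800 - 2400*6))² = (-15 + (4800 - 14400))² = (-15 - 9600)² = (-9615)² = 92448225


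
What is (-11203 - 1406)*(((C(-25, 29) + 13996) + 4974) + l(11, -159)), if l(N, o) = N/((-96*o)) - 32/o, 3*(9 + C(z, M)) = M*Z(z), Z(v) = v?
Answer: -400314716787/1696 ≈ -2.3603e+8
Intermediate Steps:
C(z, M) = -9 + M*z/3 (C(z, M) = -9 + (M*z)/3 = -9 + M*z/3)
l(N, o) = -32/o - N/(96*o) (l(N, o) = N*(-1/(96*o)) - 32/o = -N/(96*o) - 32/o = -32/o - N/(96*o))
(-11203 - 1406)*(((C(-25, 29) + 13996) + 4974) + l(11, -159)) = (-11203 - 1406)*((((-9 + (1/3)*29*(-25)) + 13996) + 4974) + (1/96)*(-3072 - 1*11)/(-159)) = -12609*((((-9 - 725/3) + 13996) + 4974) + (1/96)*(-1/159)*(-3072 - 11)) = -12609*(((-752/3 + 13996) + 4974) + (1/96)*(-1/159)*(-3083)) = -12609*((41236/3 + 4974) + 3083/15264) = -12609*(56158/3 + 3083/15264) = -12609*285734987/15264 = -400314716787/1696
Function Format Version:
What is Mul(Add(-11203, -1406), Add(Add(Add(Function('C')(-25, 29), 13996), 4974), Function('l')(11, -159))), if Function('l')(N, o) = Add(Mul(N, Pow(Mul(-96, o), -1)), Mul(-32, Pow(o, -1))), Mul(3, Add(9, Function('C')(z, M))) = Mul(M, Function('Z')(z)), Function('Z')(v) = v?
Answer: Rational(-400314716787, 1696) ≈ -2.3603e+8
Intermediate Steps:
Function('C')(z, M) = Add(-9, Mul(Rational(1, 3), M, z)) (Function('C')(z, M) = Add(-9, Mul(Rational(1, 3), Mul(M, z))) = Add(-9, Mul(Rational(1, 3), M, z)))
Function('l')(N, o) = Add(Mul(-32, Pow(o, -1)), Mul(Rational(-1, 96), N, Pow(o, -1))) (Function('l')(N, o) = Add(Mul(N, Mul(Rational(-1, 96), Pow(o, -1))), Mul(-32, Pow(o, -1))) = Add(Mul(Rational(-1, 96), N, Pow(o, -1)), Mul(-32, Pow(o, -1))) = Add(Mul(-32, Pow(o, -1)), Mul(Rational(-1, 96), N, Pow(o, -1))))
Mul(Add(-11203, -1406), Add(Add(Add(Function('C')(-25, 29), 13996), 4974), Function('l')(11, -159))) = Mul(Add(-11203, -1406), Add(Add(Add(Add(-9, Mul(Rational(1, 3), 29, -25)), 13996), 4974), Mul(Rational(1, 96), Pow(-159, -1), Add(-3072, Mul(-1, 11))))) = Mul(-12609, Add(Add(Add(Add(-9, Rational(-725, 3)), 13996), 4974), Mul(Rational(1, 96), Rational(-1, 159), Add(-3072, -11)))) = Mul(-12609, Add(Add(Add(Rational(-752, 3), 13996), 4974), Mul(Rational(1, 96), Rational(-1, 159), -3083))) = Mul(-12609, Add(Add(Rational(41236, 3), 4974), Rational(3083, 15264))) = Mul(-12609, Add(Rational(56158, 3), Rational(3083, 15264))) = Mul(-12609, Rational(285734987, 15264)) = Rational(-400314716787, 1696)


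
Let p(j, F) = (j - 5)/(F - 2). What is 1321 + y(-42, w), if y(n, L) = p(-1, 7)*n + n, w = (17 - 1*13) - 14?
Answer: 6647/5 ≈ 1329.4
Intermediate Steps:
p(j, F) = (-5 + j)/(-2 + F)
w = -10 (w = (17 - 13) - 14 = 4 - 14 = -10)
y(n, L) = -n/5 (y(n, L) = ((-5 - 1)/(-2 + 7))*n + n = (-6/5)*n + n = ((⅕)*(-6))*n + n = -6*n/5 + n = -n/5)
1321 + y(-42, w) = 1321 - ⅕*(-42) = 1321 + 42/5 = 6647/5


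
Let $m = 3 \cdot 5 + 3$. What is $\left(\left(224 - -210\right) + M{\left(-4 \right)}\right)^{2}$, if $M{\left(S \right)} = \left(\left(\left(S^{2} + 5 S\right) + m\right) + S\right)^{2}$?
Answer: $285156$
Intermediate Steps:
$m = 18$ ($m = 15 + 3 = 18$)
$M{\left(S \right)} = \left(18 + S^{2} + 6 S\right)^{2}$ ($M{\left(S \right)} = \left(\left(\left(S^{2} + 5 S\right) + 18\right) + S\right)^{2} = \left(\left(18 + S^{2} + 5 S\right) + S\right)^{2} = \left(18 + S^{2} + 6 S\right)^{2}$)
$\left(\left(224 - -210\right) + M{\left(-4 \right)}\right)^{2} = \left(\left(224 - -210\right) + \left(18 + \left(-4\right)^{2} + 6 \left(-4\right)\right)^{2}\right)^{2} = \left(\left(224 + 210\right) + \left(18 + 16 - 24\right)^{2}\right)^{2} = \left(434 + 10^{2}\right)^{2} = \left(434 + 100\right)^{2} = 534^{2} = 285156$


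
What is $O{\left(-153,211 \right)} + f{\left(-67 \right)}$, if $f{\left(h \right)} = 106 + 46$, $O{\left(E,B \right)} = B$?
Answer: $363$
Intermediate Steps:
$f{\left(h \right)} = 152$
$O{\left(-153,211 \right)} + f{\left(-67 \right)} = 211 + 152 = 363$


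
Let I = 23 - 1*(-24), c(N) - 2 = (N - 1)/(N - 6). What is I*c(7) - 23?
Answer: 353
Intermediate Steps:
c(N) = 2 + (-1 + N)/(-6 + N) (c(N) = 2 + (N - 1)/(N - 6) = 2 + (-1 + N)/(-6 + N))
I = 47 (I = 23 + 24 = 47)
I*c(7) - 23 = 47*((-13 + 3*7)/(-6 + 7)) - 23 = 47*((-13 + 21)/1) - 23 = 47*(1*8) - 23 = 47*8 - 23 = 376 - 23 = 353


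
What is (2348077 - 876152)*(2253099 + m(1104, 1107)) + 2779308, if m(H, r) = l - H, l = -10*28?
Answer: 3314358380683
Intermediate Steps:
l = -280
m(H, r) = -280 - H
(2348077 - 876152)*(2253099 + m(1104, 1107)) + 2779308 = (2348077 - 876152)*(2253099 + (-280 - 1*1104)) + 2779308 = 1471925*(2253099 + (-280 - 1104)) + 2779308 = 1471925*(2253099 - 1384) + 2779308 = 1471925*2251715 + 2779308 = 3314355601375 + 2779308 = 3314358380683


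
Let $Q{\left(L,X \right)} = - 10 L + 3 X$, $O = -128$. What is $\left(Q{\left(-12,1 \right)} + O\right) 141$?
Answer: $-705$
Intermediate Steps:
$\left(Q{\left(-12,1 \right)} + O\right) 141 = \left(\left(\left(-10\right) \left(-12\right) + 3 \cdot 1\right) - 128\right) 141 = \left(\left(120 + 3\right) - 128\right) 141 = \left(123 - 128\right) 141 = \left(-5\right) 141 = -705$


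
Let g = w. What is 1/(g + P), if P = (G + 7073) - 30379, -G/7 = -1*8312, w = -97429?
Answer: -1/62551 ≈ -1.5987e-5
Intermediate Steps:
G = 58184 (G = -(-7)*8312 = -7*(-8312) = 58184)
g = -97429
P = 34878 (P = (58184 + 7073) - 30379 = 65257 - 30379 = 34878)
1/(g + P) = 1/(-97429 + 34878) = 1/(-62551) = -1/62551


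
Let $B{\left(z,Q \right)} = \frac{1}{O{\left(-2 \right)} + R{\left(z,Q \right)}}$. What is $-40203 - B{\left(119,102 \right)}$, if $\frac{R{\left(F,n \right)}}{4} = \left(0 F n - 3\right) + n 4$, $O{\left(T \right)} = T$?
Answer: $- \frac{65048455}{1618} \approx -40203.0$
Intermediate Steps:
$R{\left(F,n \right)} = -12 + 16 n$ ($R{\left(F,n \right)} = 4 \left(\left(0 F n - 3\right) + n 4\right) = 4 \left(\left(0 n - 3\right) + 4 n\right) = 4 \left(\left(0 - 3\right) + 4 n\right) = 4 \left(-3 + 4 n\right) = -12 + 16 n$)
$B{\left(z,Q \right)} = \frac{1}{-14 + 16 Q}$ ($B{\left(z,Q \right)} = \frac{1}{-2 + \left(-12 + 16 Q\right)} = \frac{1}{-14 + 16 Q}$)
$-40203 - B{\left(119,102 \right)} = -40203 - \frac{1}{2 \left(-7 + 8 \cdot 102\right)} = -40203 - \frac{1}{2 \left(-7 + 816\right)} = -40203 - \frac{1}{2 \cdot 809} = -40203 - \frac{1}{2} \cdot \frac{1}{809} = -40203 - \frac{1}{1618} = - \frac{65048455}{1618}$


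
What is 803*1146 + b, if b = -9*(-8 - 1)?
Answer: 920319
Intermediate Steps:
b = 81 (b = -9*(-9) = 81)
803*1146 + b = 803*1146 + 81 = 920238 + 81 = 920319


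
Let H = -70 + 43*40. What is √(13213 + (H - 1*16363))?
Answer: 10*I*√15 ≈ 38.73*I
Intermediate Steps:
H = 1650 (H = -70 + 1720 = 1650)
√(13213 + (H - 1*16363)) = √(13213 + (1650 - 1*16363)) = √(13213 + (1650 - 16363)) = √(13213 - 14713) = √(-1500) = 10*I*√15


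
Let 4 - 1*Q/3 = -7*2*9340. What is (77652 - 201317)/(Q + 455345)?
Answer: -123665/847637 ≈ -0.14589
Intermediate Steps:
Q = 392292 (Q = 12 - 3*(-7*2)*9340 = 12 - (-42)*9340 = 12 - 3*(-130760) = 12 + 392280 = 392292)
(77652 - 201317)/(Q + 455345) = (77652 - 201317)/(392292 + 455345) = -123665/847637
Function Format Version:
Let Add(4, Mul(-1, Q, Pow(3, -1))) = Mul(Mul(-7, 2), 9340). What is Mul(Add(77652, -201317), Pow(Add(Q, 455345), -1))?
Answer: Rational(-123665, 847637) ≈ -0.14589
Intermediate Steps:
Q = 392292 (Q = Add(12, Mul(-3, Mul(Mul(-7, 2), 9340))) = Add(12, Mul(-3, Mul(-14, 9340))) = Add(12, Mul(-3, -130760)) = Add(12, 392280) = 392292)
Mul(Add(77652, -201317), Pow(Add(Q, 455345), -1)) = Mul(Add(77652, -201317), Pow(Add(392292, 455345), -1)) = Mul(-123665, Pow(847637, -1)) = Mul(-123665, Rational(1, 847637)) = Rational(-123665, 847637)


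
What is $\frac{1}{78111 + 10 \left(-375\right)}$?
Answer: $\frac{1}{74361} \approx 1.3448 \cdot 10^{-5}$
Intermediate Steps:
$\frac{1}{78111 + 10 \left(-375\right)} = \frac{1}{78111 - 3750} = \frac{1}{74361}$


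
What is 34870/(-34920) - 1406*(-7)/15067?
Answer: -956335/2769156 ≈ -0.34535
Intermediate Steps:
34870/(-34920) - 1406*(-7)/15067 = 34870*(-1/34920) + 9842*(1/15067) = -3487/3492 + 518/793 = -956335/2769156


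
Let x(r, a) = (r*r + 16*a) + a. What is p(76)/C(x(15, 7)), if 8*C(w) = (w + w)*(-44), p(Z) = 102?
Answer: -51/1892 ≈ -0.026956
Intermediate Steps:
x(r, a) = r² + 17*a (x(r, a) = (r² + 16*a) + a = r² + 17*a)
C(w) = -11*w (C(w) = ((w + w)*(-44))/8 = ((2*w)*(-44))/8 = (-88*w)/8 = -11*w)
p(76)/C(x(15, 7)) = 102/((-11*(15² + 17*7))) = 102/((-11*(225 + 119))) = 102/((-11*344)) = 102/(-3784) = 102*(-1/3784) = -51/1892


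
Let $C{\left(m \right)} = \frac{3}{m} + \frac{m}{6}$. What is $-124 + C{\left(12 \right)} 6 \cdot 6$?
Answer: $-43$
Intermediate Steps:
$C{\left(m \right)} = \frac{3}{m} + \frac{m}{6}$ ($C{\left(m \right)} = \frac{3}{m} + m \frac{1}{6} = \frac{3}{m} + \frac{m}{6}$)
$-124 + C{\left(12 \right)} 6 \cdot 6 = -124 + \left(\frac{3}{12} + \frac{1}{6} \cdot 12\right) 6 \cdot 6 = -124 + \left(3 \cdot \frac{1}{12} + 2\right) 36 = -124 + \left(\frac{1}{4} + 2\right) 36 = -124 + \frac{9}{4} \cdot 36 = -124 + 81 = -43$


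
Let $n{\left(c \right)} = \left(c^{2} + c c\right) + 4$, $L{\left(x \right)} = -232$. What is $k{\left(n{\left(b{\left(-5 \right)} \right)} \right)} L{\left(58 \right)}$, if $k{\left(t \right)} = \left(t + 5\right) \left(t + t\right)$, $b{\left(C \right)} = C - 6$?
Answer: $-28650144$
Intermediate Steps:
$b{\left(C \right)} = -6 + C$ ($b{\left(C \right)} = C - 6 = -6 + C$)
$n{\left(c \right)} = 4 + 2 c^{2}$ ($n{\left(c \right)} = \left(c^{2} + c^{2}\right) + 4 = 2 c^{2} + 4 = 4 + 2 c^{2}$)
$k{\left(t \right)} = 2 t \left(5 + t\right)$ ($k{\left(t \right)} = \left(5 + t\right) 2 t = 2 t \left(5 + t\right)$)
$k{\left(n{\left(b{\left(-5 \right)} \right)} \right)} L{\left(58 \right)} = 2 \left(4 + 2 \left(-6 - 5\right)^{2}\right) \left(5 + \left(4 + 2 \left(-6 - 5\right)^{2}\right)\right) \left(-232\right) = 2 \left(4 + 2 \left(-11\right)^{2}\right) \left(5 + \left(4 + 2 \left(-11\right)^{2}\right)\right) \left(-232\right) = 2 \left(4 + 2 \cdot 121\right) \left(5 + \left(4 + 2 \cdot 121\right)\right) \left(-232\right) = 2 \left(4 + 242\right) \left(5 + \left(4 + 242\right)\right) \left(-232\right) = 2 \cdot 246 \left(5 + 246\right) \left(-232\right) = 2 \cdot 246 \cdot 251 \left(-232\right) = 123492 \left(-232\right) = -28650144$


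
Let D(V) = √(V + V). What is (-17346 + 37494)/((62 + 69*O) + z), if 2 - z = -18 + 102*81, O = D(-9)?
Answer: -82405320/33499049 - 2085318*I*√2/33499049 ≈ -2.4599 - 0.088035*I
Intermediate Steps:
D(V) = √2*√V (D(V) = √(2*V) = √2*√V)
O = 3*I*√2 (O = √2*√(-9) = √2*(3*I) = 3*I*√2 ≈ 4.2426*I)
z = -8242 (z = 2 - (-18 + 102*81) = 2 - (-18 + 8262) = 2 - 1*8244 = 2 - 8244 = -8242)
(-17346 + 37494)/((62 + 69*O) + z) = (-17346 + 37494)/((62 + 69*(3*I*√2)) - 8242) = 20148/((62 + 207*I*√2) - 8242) = 20148/(-8180 + 207*I*√2)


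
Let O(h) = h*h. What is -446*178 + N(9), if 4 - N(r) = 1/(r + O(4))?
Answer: -1984601/25 ≈ -79384.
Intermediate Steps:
O(h) = h²
N(r) = 4 - 1/(16 + r) (N(r) = 4 - 1/(r + 4²) = 4 - 1/(r + 16) = 4 - 1/(16 + r))
-446*178 + N(9) = -446*178 + (63 + 4*9)/(16 + 9) = -79388 + (63 + 36)/25 = -79388 + (1/25)*99 = -79388 + 99/25 = -1984601/25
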